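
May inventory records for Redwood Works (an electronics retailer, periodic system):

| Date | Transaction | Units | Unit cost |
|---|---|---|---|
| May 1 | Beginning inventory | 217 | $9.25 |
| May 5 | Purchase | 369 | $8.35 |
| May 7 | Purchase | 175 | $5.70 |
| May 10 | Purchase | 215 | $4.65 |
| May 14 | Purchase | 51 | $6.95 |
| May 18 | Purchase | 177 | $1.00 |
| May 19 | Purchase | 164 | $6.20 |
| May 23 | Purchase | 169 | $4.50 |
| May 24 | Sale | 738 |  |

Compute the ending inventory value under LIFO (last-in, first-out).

May 24, 738 sold [LIFO — newest first]: 169 @ $4.50 + 164 @ $6.20 + 177 @ $1.00 + 51 @ $6.95 + 177 @ $4.65 = $3,131.80
Ending inventory: 217 @ $9.25 + 369 @ $8.35 + 175 @ $5.70 + 38 @ $4.65 = $6,262.60

Ending inventory = $6,262.60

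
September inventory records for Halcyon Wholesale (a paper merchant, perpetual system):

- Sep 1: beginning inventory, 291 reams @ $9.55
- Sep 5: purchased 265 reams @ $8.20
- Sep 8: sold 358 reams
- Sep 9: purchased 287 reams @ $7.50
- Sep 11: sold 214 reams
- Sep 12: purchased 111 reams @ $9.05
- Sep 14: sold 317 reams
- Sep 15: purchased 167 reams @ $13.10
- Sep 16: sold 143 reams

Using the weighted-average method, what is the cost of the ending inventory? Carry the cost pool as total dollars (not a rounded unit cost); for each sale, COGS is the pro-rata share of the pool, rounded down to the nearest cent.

Ending inventory = $1,047.66

After Sep 1: 291 on hand, pool $2,779.05 (≈ $9.5500 each)
After Sep 5: 556 on hand, pool $4,952.05 (≈ $8.9066 each)
Sep 8, sell 358: 358/556 × $4,952.05 → $3,188.55
After Sep 9: 485 on hand, pool $3,916.00 (≈ $8.0742 each)
Sep 11, sell 214: 214/485 × $3,916.00 → $1,727.88
After Sep 12: 382 on hand, pool $3,192.67 (≈ $8.3578 each)
Sep 14, sell 317: 317/382 × $3,192.67 → $2,649.41
After Sep 15: 232 on hand, pool $2,730.96 (≈ $11.7714 each)
Sep 16, sell 143: 143/232 × $2,730.96 → $1,683.30
Total COGS = $3,188.55 + $1,727.88 + $2,649.41 + $1,683.30 = $9,249.14
Ending inventory (cost pool remaining) = $1,047.66
Check: goods available $10,296.80 = COGS $9,249.14 + ending $1,047.66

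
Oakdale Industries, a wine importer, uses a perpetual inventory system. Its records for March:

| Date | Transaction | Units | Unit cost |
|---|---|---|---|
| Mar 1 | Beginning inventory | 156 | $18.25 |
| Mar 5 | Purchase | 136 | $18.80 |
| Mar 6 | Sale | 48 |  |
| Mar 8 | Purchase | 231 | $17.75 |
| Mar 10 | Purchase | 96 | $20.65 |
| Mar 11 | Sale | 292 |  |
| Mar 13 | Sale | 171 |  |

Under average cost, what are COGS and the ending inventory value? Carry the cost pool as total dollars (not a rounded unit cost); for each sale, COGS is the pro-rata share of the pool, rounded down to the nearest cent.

COGS = $9,481.89; ending inventory = $2,004.56

After Mar 1: 156 on hand, pool $2,847.00 (≈ $18.2500 each)
After Mar 5: 292 on hand, pool $5,403.80 (≈ $18.5062 each)
Mar 6, sell 48: 48/292 × $5,403.80 → $888.29
After Mar 8: 475 on hand, pool $8,615.76 (≈ $18.1384 each)
After Mar 10: 571 on hand, pool $10,598.16 (≈ $18.5607 each)
Mar 11, sell 292: 292/571 × $10,598.16 → $5,419.72
Mar 13, sell 171: 171/279 × $5,178.44 → $3,173.88
Total COGS = $888.29 + $5,419.72 + $3,173.88 = $9,481.89
Ending inventory (cost pool remaining) = $2,004.56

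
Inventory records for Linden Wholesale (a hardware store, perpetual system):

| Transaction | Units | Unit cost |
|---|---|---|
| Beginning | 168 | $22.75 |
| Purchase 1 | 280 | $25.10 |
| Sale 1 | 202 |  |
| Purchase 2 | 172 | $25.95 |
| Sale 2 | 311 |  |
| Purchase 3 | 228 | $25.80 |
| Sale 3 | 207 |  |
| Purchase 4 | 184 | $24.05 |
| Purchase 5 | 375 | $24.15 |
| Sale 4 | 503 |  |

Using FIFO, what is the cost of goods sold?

COGS = $30,233.65

Sale 1 (202) [FIFO — oldest first]: 168 @ $22.75 + 34 @ $25.10 = $4,675.40
Sale 2 (311) [FIFO — oldest first]: 246 @ $25.10 + 65 @ $25.95 = $7,861.35
Sale 3 (207) [FIFO — oldest first]: 107 @ $25.95 + 100 @ $25.80 = $5,356.65
Sale 4 (503) [FIFO — oldest first]: 128 @ $25.80 + 184 @ $24.05 + 191 @ $24.15 = $12,340.25
Total COGS = $4,675.40 + $7,861.35 + $5,356.65 + $12,340.25 = $30,233.65
Ending inventory: 184 @ $24.15 = $4,443.60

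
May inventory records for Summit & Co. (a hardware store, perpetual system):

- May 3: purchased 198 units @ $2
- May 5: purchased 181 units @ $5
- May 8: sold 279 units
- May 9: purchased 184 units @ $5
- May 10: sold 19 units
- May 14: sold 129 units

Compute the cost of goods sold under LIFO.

COGS = $1,841

May 8, 279 sold [LIFO — newest first]: 181 @ $5 + 98 @ $2 = $1,101
May 10, 19 sold [LIFO — newest first]: 19 @ $5 = $95
May 14, 129 sold [LIFO — newest first]: 129 @ $5 = $645
Total COGS = $1,101 + $95 + $645 = $1,841
Ending inventory: 100 @ $2 + 36 @ $5 = $380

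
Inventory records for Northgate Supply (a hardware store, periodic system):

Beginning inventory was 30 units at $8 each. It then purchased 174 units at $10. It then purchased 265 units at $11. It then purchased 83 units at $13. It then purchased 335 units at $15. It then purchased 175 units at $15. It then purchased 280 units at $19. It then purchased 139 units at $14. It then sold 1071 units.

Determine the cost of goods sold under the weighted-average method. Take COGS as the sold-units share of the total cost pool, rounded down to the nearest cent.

Sale 1, sell 1071: 1071/1481 × $20,890.00 → $15,106.81
Ending inventory (cost pool remaining) = $5,783.19
Check: goods available $20,890.00 = COGS $15,106.81 + ending $5,783.19

COGS = $15,106.81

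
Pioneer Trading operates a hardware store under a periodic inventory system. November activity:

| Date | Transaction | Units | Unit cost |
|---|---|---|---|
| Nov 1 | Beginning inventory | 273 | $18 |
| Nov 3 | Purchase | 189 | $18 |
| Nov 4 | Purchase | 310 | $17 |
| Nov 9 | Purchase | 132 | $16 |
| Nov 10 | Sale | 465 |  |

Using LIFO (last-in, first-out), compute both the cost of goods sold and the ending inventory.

Nov 10, 465 sold [LIFO — newest first]: 132 @ $16 + 310 @ $17 + 23 @ $18 = $7,796
Ending inventory: 273 @ $18 + 166 @ $18 = $7,902

COGS = $7,796; ending inventory = $7,902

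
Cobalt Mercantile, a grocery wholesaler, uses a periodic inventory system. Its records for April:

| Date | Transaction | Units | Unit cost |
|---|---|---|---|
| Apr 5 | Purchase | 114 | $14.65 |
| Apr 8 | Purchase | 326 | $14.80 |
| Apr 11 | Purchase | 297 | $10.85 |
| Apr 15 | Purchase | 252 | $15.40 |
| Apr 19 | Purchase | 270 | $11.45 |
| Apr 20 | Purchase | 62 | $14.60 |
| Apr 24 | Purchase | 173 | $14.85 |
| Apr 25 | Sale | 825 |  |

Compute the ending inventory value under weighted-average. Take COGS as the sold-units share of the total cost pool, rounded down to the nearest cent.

Apr 25, sell 825: 825/1494 × $20,163.90 → $11,134.68
Ending inventory (cost pool remaining) = $9,029.22
Check: goods available $20,163.90 = COGS $11,134.68 + ending $9,029.22

Ending inventory = $9,029.22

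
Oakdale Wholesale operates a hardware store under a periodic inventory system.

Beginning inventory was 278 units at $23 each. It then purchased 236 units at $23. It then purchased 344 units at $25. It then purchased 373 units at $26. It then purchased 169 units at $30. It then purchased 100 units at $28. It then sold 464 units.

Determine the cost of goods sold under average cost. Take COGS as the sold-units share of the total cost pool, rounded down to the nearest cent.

COGS = $11,751.57

Sale 1, sell 464: 464/1500 × $37,990.00 → $11,751.57
Ending inventory (cost pool remaining) = $26,238.43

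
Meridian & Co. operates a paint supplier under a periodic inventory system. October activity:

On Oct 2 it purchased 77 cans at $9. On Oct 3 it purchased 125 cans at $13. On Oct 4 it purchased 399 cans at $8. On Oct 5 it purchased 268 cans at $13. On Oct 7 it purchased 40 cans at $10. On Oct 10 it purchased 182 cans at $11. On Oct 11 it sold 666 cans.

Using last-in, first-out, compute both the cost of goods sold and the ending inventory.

Oct 11, 666 sold [LIFO — newest first]: 182 @ $11 + 40 @ $10 + 268 @ $13 + 176 @ $8 = $7,294
Ending inventory: 77 @ $9 + 125 @ $13 + 223 @ $8 = $4,102

COGS = $7,294; ending inventory = $4,102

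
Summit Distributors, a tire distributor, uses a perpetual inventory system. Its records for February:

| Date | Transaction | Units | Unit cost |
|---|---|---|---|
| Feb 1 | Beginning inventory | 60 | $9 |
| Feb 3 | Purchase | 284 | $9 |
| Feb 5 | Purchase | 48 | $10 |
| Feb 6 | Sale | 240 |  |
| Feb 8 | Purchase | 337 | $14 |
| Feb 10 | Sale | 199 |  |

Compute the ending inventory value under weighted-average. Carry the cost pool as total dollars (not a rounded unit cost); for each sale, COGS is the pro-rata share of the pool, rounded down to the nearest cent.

After Feb 1: 60 on hand, pool $540.00 (≈ $9.0000 each)
After Feb 3: 344 on hand, pool $3,096.00 (≈ $9.0000 each)
After Feb 5: 392 on hand, pool $3,576.00 (≈ $9.1224 each)
Feb 6, sell 240: 240/392 × $3,576.00 → $2,189.38
After Feb 8: 489 on hand, pool $6,104.62 (≈ $12.4839 each)
Feb 10, sell 199: 199/489 × $6,104.62 → $2,484.29
Total COGS = $2,189.38 + $2,484.29 = $4,673.67
Ending inventory (cost pool remaining) = $3,620.33

Ending inventory = $3,620.33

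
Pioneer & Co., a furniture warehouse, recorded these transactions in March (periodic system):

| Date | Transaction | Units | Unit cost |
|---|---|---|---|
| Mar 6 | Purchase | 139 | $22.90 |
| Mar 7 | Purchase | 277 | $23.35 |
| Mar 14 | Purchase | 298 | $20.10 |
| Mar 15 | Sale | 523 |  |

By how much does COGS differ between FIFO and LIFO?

$558.20

FIFO COGS: 139 @ $22.90 + 277 @ $23.35 + 107 @ $20.10 = $11,801.75
LIFO COGS: 298 @ $20.10 + 225 @ $23.35 = $11,243.55
Difference = |$11,801.75 − $11,243.55| = $558.20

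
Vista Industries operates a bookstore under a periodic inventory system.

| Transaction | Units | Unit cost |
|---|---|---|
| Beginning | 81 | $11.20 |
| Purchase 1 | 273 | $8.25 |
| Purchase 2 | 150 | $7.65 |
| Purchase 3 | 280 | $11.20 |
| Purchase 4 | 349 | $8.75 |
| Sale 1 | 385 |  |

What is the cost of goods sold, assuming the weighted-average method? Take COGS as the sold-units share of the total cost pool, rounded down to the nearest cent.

COGS = $3,566.83

Sale 1, sell 385: 385/1133 × $10,496.70 → $3,566.83
Ending inventory (cost pool remaining) = $6,929.87
Check: goods available $10,496.70 = COGS $3,566.83 + ending $6,929.87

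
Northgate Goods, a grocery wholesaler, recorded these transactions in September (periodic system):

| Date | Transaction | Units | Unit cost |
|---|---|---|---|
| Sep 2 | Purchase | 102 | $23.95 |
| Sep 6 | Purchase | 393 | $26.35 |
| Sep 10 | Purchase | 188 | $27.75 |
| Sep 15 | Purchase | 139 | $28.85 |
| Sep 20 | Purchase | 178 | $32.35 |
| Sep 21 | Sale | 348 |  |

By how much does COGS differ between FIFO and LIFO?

$1,703.70

FIFO COGS: 102 @ $23.95 + 246 @ $26.35 = $8,925.00
LIFO COGS: 178 @ $32.35 + 139 @ $28.85 + 31 @ $27.75 = $10,628.70
Difference = |$8,925.00 − $10,628.70| = $1,703.70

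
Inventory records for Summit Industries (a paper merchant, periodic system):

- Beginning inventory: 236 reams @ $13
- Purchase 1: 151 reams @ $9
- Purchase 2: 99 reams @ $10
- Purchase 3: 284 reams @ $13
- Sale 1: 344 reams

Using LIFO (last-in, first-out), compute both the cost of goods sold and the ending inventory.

COGS = $4,292; ending inventory = $4,817

Sale 1 (344) [LIFO — newest first]: 284 @ $13 + 60 @ $10 = $4,292
Ending inventory: 236 @ $13 + 151 @ $9 + 39 @ $10 = $4,817
Check: goods available $9,109 = COGS $4,292 + ending $4,817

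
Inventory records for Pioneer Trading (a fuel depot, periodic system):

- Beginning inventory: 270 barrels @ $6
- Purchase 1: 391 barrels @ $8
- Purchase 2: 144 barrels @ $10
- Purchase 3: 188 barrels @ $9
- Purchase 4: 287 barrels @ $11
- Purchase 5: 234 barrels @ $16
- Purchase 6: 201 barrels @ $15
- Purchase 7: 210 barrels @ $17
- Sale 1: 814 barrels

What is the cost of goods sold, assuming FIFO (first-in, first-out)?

COGS = $6,269

Sale 1 (814) [FIFO — oldest first]: 270 @ $6 + 391 @ $8 + 144 @ $10 + 9 @ $9 = $6,269
Ending inventory: 179 @ $9 + 287 @ $11 + 234 @ $16 + 201 @ $15 + 210 @ $17 = $15,097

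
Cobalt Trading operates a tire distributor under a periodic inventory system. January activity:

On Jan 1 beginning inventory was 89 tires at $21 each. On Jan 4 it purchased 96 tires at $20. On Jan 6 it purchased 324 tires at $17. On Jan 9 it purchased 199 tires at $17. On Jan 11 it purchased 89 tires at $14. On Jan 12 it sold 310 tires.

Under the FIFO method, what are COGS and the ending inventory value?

COGS = $5,914; ending inventory = $8,012

Jan 12, 310 sold [FIFO — oldest first]: 89 @ $21 + 96 @ $20 + 125 @ $17 = $5,914
Ending inventory: 199 @ $17 + 199 @ $17 + 89 @ $14 = $8,012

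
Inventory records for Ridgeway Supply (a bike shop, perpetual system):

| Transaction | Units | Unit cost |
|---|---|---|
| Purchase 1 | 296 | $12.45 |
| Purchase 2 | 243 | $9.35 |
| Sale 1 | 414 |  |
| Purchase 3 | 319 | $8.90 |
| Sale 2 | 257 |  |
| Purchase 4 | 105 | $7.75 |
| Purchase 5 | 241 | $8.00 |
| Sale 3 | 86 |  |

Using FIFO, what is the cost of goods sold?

Sale 1 (414) [FIFO — oldest first]: 296 @ $12.45 + 118 @ $9.35 = $4,788.50
Sale 2 (257) [FIFO — oldest first]: 125 @ $9.35 + 132 @ $8.90 = $2,343.55
Sale 3 (86) [FIFO — oldest first]: 86 @ $8.90 = $765.40
Total COGS = $4,788.50 + $2,343.55 + $765.40 = $7,897.45
Ending inventory: 101 @ $8.90 + 105 @ $7.75 + 241 @ $8.00 = $3,640.65
Check: goods available $11,538.10 = COGS $7,897.45 + ending $3,640.65

COGS = $7,897.45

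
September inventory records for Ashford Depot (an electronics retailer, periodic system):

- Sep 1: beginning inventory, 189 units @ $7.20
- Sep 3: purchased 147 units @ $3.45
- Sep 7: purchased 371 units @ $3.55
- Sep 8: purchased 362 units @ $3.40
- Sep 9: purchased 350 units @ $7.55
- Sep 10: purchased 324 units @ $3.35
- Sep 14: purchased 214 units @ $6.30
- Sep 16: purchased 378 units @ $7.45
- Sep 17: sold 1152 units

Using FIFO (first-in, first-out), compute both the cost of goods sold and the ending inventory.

COGS = $5,042.45; ending inventory = $7,265.55

Sep 17, 1152 sold [FIFO — oldest first]: 189 @ $7.20 + 147 @ $3.45 + 371 @ $3.55 + 362 @ $3.40 + 83 @ $7.55 = $5,042.45
Ending inventory: 267 @ $7.55 + 324 @ $3.35 + 214 @ $6.30 + 378 @ $7.45 = $7,265.55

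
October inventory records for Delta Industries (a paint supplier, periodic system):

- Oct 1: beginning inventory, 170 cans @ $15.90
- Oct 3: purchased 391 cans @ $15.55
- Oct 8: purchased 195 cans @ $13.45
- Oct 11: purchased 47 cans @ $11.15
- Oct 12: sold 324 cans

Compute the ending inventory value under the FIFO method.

Ending inventory = $6,832.15

Oct 12, 324 sold [FIFO — oldest first]: 170 @ $15.90 + 154 @ $15.55 = $5,097.70
Ending inventory: 237 @ $15.55 + 195 @ $13.45 + 47 @ $11.15 = $6,832.15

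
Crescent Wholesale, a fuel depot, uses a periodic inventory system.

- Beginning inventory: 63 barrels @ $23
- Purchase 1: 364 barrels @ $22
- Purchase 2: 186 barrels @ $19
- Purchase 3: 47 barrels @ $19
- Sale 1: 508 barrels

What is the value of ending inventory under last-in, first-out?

Sale 1 (508) [LIFO — newest first]: 47 @ $19 + 186 @ $19 + 275 @ $22 = $10,477
Ending inventory: 63 @ $23 + 89 @ $22 = $3,407
Check: goods available $13,884 = COGS $10,477 + ending $3,407

Ending inventory = $3,407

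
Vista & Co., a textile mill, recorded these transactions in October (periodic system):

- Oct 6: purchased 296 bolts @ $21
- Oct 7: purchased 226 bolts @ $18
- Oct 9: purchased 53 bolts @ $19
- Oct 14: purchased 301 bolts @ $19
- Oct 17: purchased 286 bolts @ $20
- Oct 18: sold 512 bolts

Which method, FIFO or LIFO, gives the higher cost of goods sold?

FIFO COGS: 296 @ $21 + 216 @ $18 = $10,104
LIFO COGS: 286 @ $20 + 226 @ $19 = $10,014

FIFO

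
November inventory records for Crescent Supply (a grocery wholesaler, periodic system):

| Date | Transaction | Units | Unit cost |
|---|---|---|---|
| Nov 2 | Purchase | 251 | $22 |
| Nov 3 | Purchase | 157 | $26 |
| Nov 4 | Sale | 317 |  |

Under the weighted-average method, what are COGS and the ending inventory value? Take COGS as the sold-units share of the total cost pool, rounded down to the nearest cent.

COGS = $7,461.93; ending inventory = $2,142.07

Nov 4, sell 317: 317/408 × $9,604.00 → $7,461.93
Ending inventory (cost pool remaining) = $2,142.07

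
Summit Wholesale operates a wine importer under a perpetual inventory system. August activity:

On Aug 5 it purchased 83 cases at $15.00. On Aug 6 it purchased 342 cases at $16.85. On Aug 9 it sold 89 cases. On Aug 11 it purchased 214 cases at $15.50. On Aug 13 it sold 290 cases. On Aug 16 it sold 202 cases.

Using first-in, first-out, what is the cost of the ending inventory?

Aug 9, 89 sold [FIFO — oldest first]: 83 @ $15.00 + 6 @ $16.85 = $1,346.10
Aug 13, 290 sold [FIFO — oldest first]: 290 @ $16.85 = $4,886.50
Aug 16, 202 sold [FIFO — oldest first]: 46 @ $16.85 + 156 @ $15.50 = $3,193.10
Total COGS = $1,346.10 + $4,886.50 + $3,193.10 = $9,425.70
Ending inventory: 58 @ $15.50 = $899.00

Ending inventory = $899.00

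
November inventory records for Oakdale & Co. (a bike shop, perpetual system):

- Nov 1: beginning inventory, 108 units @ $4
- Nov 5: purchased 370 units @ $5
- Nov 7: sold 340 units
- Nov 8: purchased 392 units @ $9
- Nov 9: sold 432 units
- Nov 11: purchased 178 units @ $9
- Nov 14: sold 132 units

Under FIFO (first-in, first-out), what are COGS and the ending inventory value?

COGS = $6,116; ending inventory = $1,296

Nov 7, 340 sold [FIFO — oldest first]: 108 @ $4 + 232 @ $5 = $1,592
Nov 9, 432 sold [FIFO — oldest first]: 138 @ $5 + 294 @ $9 = $3,336
Nov 14, 132 sold [FIFO — oldest first]: 98 @ $9 + 34 @ $9 = $1,188
Total COGS = $1,592 + $3,336 + $1,188 = $6,116
Ending inventory: 144 @ $9 = $1,296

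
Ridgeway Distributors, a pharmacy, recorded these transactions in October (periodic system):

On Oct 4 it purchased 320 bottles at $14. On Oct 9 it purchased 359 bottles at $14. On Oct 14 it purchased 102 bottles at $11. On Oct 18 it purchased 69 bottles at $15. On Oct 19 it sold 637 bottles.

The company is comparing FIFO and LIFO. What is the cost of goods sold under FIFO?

COGS = $8,918

FIFO COGS: 320 @ $14 + 317 @ $14 = $8,918
LIFO COGS: 69 @ $15 + 102 @ $11 + 359 @ $14 + 107 @ $14 = $8,681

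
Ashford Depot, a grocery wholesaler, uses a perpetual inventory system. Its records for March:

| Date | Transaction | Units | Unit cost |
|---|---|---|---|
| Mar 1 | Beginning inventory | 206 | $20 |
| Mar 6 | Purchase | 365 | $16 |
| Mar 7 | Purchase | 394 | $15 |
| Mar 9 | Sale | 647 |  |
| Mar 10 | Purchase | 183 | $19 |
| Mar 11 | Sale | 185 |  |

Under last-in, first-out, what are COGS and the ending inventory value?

COGS = $13,467; ending inventory = $5,880

Mar 9, 647 sold [LIFO — newest first]: 394 @ $15 + 253 @ $16 = $9,958
Mar 11, 185 sold [LIFO — newest first]: 183 @ $19 + 2 @ $16 = $3,509
Total COGS = $9,958 + $3,509 = $13,467
Ending inventory: 206 @ $20 + 110 @ $16 = $5,880
Check: goods available $19,347 = COGS $13,467 + ending $5,880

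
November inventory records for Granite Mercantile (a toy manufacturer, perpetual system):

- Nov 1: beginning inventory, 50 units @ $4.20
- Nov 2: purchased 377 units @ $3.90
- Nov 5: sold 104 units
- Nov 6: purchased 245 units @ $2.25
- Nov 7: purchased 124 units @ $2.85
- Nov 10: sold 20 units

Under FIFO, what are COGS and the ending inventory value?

Nov 5, 104 sold [FIFO — oldest first]: 50 @ $4.20 + 54 @ $3.90 = $420.60
Nov 10, 20 sold [FIFO — oldest first]: 20 @ $3.90 = $78.00
Total COGS = $420.60 + $78.00 = $498.60
Ending inventory: 303 @ $3.90 + 245 @ $2.25 + 124 @ $2.85 = $2,086.35

COGS = $498.60; ending inventory = $2,086.35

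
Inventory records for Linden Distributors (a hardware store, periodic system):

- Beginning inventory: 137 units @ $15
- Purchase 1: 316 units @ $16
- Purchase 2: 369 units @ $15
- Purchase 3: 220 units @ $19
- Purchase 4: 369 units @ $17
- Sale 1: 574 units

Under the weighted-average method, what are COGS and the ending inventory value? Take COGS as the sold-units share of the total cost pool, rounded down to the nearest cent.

COGS = $9,396.75; ending inventory = $13,702.25

Sale 1, sell 574: 574/1411 × $23,099.00 → $9,396.75
Ending inventory (cost pool remaining) = $13,702.25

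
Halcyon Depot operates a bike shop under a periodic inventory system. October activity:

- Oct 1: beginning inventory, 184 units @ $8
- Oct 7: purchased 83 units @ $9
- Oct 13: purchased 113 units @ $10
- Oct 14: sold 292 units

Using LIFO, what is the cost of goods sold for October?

COGS = $2,645

Oct 14, 292 sold [LIFO — newest first]: 113 @ $10 + 83 @ $9 + 96 @ $8 = $2,645
Ending inventory: 88 @ $8 = $704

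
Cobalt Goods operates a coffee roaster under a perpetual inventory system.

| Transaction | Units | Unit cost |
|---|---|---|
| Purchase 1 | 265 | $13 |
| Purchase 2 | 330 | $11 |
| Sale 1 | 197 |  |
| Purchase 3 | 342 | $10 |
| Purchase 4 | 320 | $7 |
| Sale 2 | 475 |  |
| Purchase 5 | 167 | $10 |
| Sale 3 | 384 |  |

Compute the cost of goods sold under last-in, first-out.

COGS = $9,827

Sale 1 (197) [LIFO — newest first]: 197 @ $11 = $2,167
Sale 2 (475) [LIFO — newest first]: 320 @ $7 + 155 @ $10 = $3,790
Sale 3 (384) [LIFO — newest first]: 167 @ $10 + 187 @ $10 + 30 @ $11 = $3,870
Total COGS = $2,167 + $3,790 + $3,870 = $9,827
Ending inventory: 265 @ $13 + 103 @ $11 = $4,578
Check: goods available $14,405 = COGS $9,827 + ending $4,578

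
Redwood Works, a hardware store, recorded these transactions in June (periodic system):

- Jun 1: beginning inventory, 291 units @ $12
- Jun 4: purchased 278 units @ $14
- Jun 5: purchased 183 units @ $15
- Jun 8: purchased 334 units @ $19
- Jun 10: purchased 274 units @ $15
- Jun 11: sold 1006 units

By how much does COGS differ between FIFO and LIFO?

FIFO COGS: 291 @ $12 + 278 @ $14 + 183 @ $15 + 254 @ $19 = $14,955
LIFO COGS: 274 @ $15 + 334 @ $19 + 183 @ $15 + 215 @ $14 = $16,211
Difference = |$14,955 − $16,211| = $1,256

$1,256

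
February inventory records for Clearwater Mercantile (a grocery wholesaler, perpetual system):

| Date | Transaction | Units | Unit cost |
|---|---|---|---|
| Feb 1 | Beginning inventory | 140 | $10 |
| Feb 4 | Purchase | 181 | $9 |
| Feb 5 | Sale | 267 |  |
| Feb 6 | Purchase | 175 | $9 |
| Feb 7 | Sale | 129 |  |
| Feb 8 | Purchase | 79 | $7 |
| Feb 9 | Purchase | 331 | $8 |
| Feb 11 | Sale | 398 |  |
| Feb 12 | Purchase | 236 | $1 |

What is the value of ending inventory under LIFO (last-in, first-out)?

Ending inventory = $1,274

Feb 5, 267 sold [LIFO — newest first]: 181 @ $9 + 86 @ $10 = $2,489
Feb 7, 129 sold [LIFO — newest first]: 129 @ $9 = $1,161
Feb 11, 398 sold [LIFO — newest first]: 331 @ $8 + 67 @ $7 = $3,117
Total COGS = $2,489 + $1,161 + $3,117 = $6,767
Ending inventory: 54 @ $10 + 46 @ $9 + 12 @ $7 + 236 @ $1 = $1,274
Check: goods available $8,041 = COGS $6,767 + ending $1,274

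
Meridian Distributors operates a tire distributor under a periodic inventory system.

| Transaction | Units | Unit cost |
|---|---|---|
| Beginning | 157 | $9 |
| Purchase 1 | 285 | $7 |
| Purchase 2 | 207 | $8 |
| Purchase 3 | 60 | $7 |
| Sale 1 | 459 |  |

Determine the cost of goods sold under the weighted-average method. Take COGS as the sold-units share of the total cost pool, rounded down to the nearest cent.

COGS = $3,550.29

Sale 1, sell 459: 459/709 × $5,484.00 → $3,550.29
Ending inventory (cost pool remaining) = $1,933.71
Check: goods available $5,484.00 = COGS $3,550.29 + ending $1,933.71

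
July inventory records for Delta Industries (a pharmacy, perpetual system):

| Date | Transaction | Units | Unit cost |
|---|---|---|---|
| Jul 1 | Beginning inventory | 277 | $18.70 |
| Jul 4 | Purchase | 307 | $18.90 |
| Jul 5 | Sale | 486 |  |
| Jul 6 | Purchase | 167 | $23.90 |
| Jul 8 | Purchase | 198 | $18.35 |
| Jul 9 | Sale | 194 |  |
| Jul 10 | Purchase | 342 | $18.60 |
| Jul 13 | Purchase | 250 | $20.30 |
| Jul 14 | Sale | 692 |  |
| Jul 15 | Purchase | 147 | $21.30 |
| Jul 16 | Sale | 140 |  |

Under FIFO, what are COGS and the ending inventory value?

Jul 5, 486 sold [FIFO — oldest first]: 277 @ $18.70 + 209 @ $18.90 = $9,130.00
Jul 9, 194 sold [FIFO — oldest first]: 98 @ $18.90 + 96 @ $23.90 = $4,146.60
Jul 14, 692 sold [FIFO — oldest first]: 71 @ $23.90 + 198 @ $18.35 + 342 @ $18.60 + 81 @ $20.30 = $13,335.70
Jul 16, 140 sold [FIFO — oldest first]: 140 @ $20.30 = $2,842.00
Total COGS = $9,130.00 + $4,146.60 + $13,335.70 + $2,842.00 = $29,454.30
Ending inventory: 29 @ $20.30 + 147 @ $21.30 = $3,719.80
Check: goods available $33,174.10 = COGS $29,454.30 + ending $3,719.80

COGS = $29,454.30; ending inventory = $3,719.80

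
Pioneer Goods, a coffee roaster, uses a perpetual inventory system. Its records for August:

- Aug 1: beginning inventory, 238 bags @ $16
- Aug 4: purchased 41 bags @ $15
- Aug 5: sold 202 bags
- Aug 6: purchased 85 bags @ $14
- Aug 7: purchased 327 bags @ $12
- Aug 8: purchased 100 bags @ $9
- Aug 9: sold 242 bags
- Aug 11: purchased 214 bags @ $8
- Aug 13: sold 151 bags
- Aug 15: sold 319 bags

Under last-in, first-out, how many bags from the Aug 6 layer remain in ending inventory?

14

Aug 5, 202 sold [LIFO — newest first]: 41 @ $15 + 161 @ $16 = $3,191
Aug 9, 242 sold [LIFO — newest first]: 100 @ $9 + 142 @ $12 = $2,604
Aug 13, 151 sold [LIFO — newest first]: 151 @ $8 = $1,208
Aug 15, 319 sold [LIFO — newest first]: 63 @ $8 + 185 @ $12 + 71 @ $14 = $3,718
Total COGS = $3,191 + $2,604 + $1,208 + $3,718 = $10,721
Ending inventory: 77 @ $16 + 14 @ $14 = $1,428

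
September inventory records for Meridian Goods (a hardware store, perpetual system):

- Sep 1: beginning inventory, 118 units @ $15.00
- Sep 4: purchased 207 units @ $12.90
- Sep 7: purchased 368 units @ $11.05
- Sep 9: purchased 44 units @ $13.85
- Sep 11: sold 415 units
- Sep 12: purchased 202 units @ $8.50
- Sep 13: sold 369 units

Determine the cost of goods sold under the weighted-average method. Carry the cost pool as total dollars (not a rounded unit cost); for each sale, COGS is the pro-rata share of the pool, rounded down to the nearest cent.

COGS = $9,147.06

After Sep 1: 118 on hand, pool $1,770.00 (≈ $15.0000 each)
After Sep 4: 325 on hand, pool $4,440.30 (≈ $13.6625 each)
After Sep 7: 693 on hand, pool $8,506.70 (≈ $12.2752 each)
After Sep 9: 737 on hand, pool $9,116.10 (≈ $12.3692 each)
Sep 11, sell 415: 415/737 × $9,116.10 → $5,133.21
After Sep 12: 524 on hand, pool $5,699.89 (≈ $10.8777 each)
Sep 13, sell 369: 369/524 × $5,699.89 → $4,013.85
Total COGS = $5,133.21 + $4,013.85 = $9,147.06
Ending inventory (cost pool remaining) = $1,686.04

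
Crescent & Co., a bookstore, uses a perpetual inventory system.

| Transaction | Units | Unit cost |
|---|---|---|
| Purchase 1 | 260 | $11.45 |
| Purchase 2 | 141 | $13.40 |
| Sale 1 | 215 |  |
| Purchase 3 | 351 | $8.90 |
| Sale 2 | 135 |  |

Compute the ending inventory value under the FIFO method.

Ending inventory = $3,807.30

Sale 1 (215) [FIFO — oldest first]: 215 @ $11.45 = $2,461.75
Sale 2 (135) [FIFO — oldest first]: 45 @ $11.45 + 90 @ $13.40 = $1,721.25
Total COGS = $2,461.75 + $1,721.25 = $4,183.00
Ending inventory: 51 @ $13.40 + 351 @ $8.90 = $3,807.30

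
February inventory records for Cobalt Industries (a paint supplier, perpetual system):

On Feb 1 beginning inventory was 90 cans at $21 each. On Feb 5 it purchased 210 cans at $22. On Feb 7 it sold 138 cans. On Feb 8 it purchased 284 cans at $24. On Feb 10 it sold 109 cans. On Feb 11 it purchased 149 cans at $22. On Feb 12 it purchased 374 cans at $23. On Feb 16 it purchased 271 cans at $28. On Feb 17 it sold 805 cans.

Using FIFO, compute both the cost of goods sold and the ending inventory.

COGS = $23,941; ending inventory = $8,853

Feb 7, 138 sold [FIFO — oldest first]: 90 @ $21 + 48 @ $22 = $2,946
Feb 10, 109 sold [FIFO — oldest first]: 109 @ $22 = $2,398
Feb 17, 805 sold [FIFO — oldest first]: 53 @ $22 + 284 @ $24 + 149 @ $22 + 319 @ $23 = $18,597
Total COGS = $2,946 + $2,398 + $18,597 = $23,941
Ending inventory: 55 @ $23 + 271 @ $28 = $8,853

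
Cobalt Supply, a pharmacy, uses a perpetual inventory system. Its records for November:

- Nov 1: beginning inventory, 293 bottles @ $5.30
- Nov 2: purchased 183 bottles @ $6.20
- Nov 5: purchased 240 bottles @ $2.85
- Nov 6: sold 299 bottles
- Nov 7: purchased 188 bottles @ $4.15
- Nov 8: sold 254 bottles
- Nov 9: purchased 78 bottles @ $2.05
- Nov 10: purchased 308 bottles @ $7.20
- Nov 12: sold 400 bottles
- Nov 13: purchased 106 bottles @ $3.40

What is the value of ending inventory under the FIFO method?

Ending inventory = $2,637.45

Nov 6, 299 sold [FIFO — oldest first]: 293 @ $5.30 + 6 @ $6.20 = $1,590.10
Nov 8, 254 sold [FIFO — oldest first]: 177 @ $6.20 + 77 @ $2.85 = $1,316.85
Nov 12, 400 sold [FIFO — oldest first]: 163 @ $2.85 + 188 @ $4.15 + 49 @ $2.05 = $1,345.20
Total COGS = $1,590.10 + $1,316.85 + $1,345.20 = $4,252.15
Ending inventory: 29 @ $2.05 + 308 @ $7.20 + 106 @ $3.40 = $2,637.45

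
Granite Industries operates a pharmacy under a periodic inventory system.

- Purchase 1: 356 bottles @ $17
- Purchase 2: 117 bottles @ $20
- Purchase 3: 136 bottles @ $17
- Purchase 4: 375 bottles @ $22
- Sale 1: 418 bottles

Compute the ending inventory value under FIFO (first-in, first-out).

Ending inventory = $11,662

Sale 1 (418) [FIFO — oldest first]: 356 @ $17 + 62 @ $20 = $7,292
Ending inventory: 55 @ $20 + 136 @ $17 + 375 @ $22 = $11,662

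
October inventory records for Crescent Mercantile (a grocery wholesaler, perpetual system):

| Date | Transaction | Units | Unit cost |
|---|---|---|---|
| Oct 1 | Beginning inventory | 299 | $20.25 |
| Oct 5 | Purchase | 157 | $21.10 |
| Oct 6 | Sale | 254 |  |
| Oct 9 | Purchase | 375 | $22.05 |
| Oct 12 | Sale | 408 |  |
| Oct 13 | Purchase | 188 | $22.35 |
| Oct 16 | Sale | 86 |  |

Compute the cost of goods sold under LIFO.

Oct 6, 254 sold [LIFO — newest first]: 157 @ $21.10 + 97 @ $20.25 = $5,276.95
Oct 12, 408 sold [LIFO — newest first]: 375 @ $22.05 + 33 @ $20.25 = $8,937.00
Oct 16, 86 sold [LIFO — newest first]: 86 @ $22.35 = $1,922.10
Total COGS = $5,276.95 + $8,937.00 + $1,922.10 = $16,136.05
Ending inventory: 169 @ $20.25 + 102 @ $22.35 = $5,701.95

COGS = $16,136.05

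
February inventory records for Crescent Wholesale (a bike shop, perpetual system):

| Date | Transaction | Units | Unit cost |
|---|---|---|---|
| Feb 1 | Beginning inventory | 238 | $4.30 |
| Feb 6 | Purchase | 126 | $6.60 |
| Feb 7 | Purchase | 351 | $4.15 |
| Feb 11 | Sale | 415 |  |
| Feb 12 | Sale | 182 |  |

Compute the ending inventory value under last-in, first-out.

Feb 11, 415 sold [LIFO — newest first]: 351 @ $4.15 + 64 @ $6.60 = $1,879.05
Feb 12, 182 sold [LIFO — newest first]: 62 @ $6.60 + 120 @ $4.30 = $925.20
Total COGS = $1,879.05 + $925.20 = $2,804.25
Ending inventory: 118 @ $4.30 = $507.40

Ending inventory = $507.40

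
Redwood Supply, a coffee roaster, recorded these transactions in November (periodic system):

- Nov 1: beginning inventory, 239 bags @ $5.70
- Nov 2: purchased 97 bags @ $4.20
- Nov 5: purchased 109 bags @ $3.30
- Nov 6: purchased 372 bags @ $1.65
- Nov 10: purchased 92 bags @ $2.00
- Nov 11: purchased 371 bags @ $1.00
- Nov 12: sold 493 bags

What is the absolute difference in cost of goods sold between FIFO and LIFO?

$1,604.10

FIFO COGS: 239 @ $5.70 + 97 @ $4.20 + 109 @ $3.30 + 48 @ $1.65 = $2,208.60
LIFO COGS: 371 @ $1.00 + 92 @ $2.00 + 30 @ $1.65 = $604.50
Difference = |$2,208.60 − $604.50| = $1,604.10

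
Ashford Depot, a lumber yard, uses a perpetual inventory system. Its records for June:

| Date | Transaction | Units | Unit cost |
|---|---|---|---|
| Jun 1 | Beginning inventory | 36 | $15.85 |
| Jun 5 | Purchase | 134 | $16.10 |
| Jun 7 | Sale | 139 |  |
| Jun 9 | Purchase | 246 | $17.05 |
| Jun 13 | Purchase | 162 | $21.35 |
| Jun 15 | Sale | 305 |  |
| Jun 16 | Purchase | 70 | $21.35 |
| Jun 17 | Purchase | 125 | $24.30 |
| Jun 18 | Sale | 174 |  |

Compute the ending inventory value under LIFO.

Jun 7, 139 sold [LIFO — newest first]: 134 @ $16.10 + 5 @ $15.85 = $2,236.65
Jun 15, 305 sold [LIFO — newest first]: 162 @ $21.35 + 143 @ $17.05 = $5,896.85
Jun 18, 174 sold [LIFO — newest first]: 125 @ $24.30 + 49 @ $21.35 = $4,083.65
Total COGS = $2,236.65 + $5,896.85 + $4,083.65 = $12,217.15
Ending inventory: 31 @ $15.85 + 103 @ $17.05 + 21 @ $21.35 = $2,695.85

Ending inventory = $2,695.85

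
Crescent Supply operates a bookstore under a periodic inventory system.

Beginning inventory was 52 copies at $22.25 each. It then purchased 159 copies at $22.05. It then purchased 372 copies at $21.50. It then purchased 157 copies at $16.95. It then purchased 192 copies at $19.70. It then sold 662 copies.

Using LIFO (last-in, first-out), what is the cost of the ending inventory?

Ending inventory = $5,931.45

Sale 1 (662) [LIFO — newest first]: 192 @ $19.70 + 157 @ $16.95 + 313 @ $21.50 = $13,173.05
Ending inventory: 52 @ $22.25 + 159 @ $22.05 + 59 @ $21.50 = $5,931.45
Check: goods available $19,104.50 = COGS $13,173.05 + ending $5,931.45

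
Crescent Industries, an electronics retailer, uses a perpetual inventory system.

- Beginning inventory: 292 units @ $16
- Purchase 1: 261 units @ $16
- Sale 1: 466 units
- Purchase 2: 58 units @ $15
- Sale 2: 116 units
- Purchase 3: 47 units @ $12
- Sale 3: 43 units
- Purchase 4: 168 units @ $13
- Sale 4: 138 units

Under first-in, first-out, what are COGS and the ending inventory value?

Sale 1 (466) [FIFO — oldest first]: 292 @ $16 + 174 @ $16 = $7,456
Sale 2 (116) [FIFO — oldest first]: 87 @ $16 + 29 @ $15 = $1,827
Sale 3 (43) [FIFO — oldest first]: 29 @ $15 + 14 @ $12 = $603
Sale 4 (138) [FIFO — oldest first]: 33 @ $12 + 105 @ $13 = $1,761
Total COGS = $7,456 + $1,827 + $603 + $1,761 = $11,647
Ending inventory: 63 @ $13 = $819

COGS = $11,647; ending inventory = $819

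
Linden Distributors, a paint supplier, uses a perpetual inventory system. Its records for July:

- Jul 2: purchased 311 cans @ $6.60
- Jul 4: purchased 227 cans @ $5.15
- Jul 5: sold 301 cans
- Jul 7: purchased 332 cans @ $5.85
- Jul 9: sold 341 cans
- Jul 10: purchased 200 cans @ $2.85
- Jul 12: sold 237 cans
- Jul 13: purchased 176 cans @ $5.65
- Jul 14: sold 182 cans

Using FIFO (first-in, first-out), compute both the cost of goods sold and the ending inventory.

COGS = $5,708.20; ending inventory = $1,020.05

Jul 5, 301 sold [FIFO — oldest first]: 301 @ $6.60 = $1,986.60
Jul 9, 341 sold [FIFO — oldest first]: 10 @ $6.60 + 227 @ $5.15 + 104 @ $5.85 = $1,843.45
Jul 12, 237 sold [FIFO — oldest first]: 228 @ $5.85 + 9 @ $2.85 = $1,359.45
Jul 14, 182 sold [FIFO — oldest first]: 182 @ $2.85 = $518.70
Total COGS = $1,986.60 + $1,843.45 + $1,359.45 + $518.70 = $5,708.20
Ending inventory: 9 @ $2.85 + 176 @ $5.65 = $1,020.05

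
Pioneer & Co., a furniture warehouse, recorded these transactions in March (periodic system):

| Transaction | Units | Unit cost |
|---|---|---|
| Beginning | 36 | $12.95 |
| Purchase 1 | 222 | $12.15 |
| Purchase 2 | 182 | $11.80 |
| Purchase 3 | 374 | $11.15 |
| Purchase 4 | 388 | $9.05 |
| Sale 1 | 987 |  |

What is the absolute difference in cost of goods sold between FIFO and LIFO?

FIFO COGS: 36 @ $12.95 + 222 @ $12.15 + 182 @ $11.80 + 374 @ $11.15 + 173 @ $9.05 = $11,046.85
LIFO COGS: 388 @ $9.05 + 374 @ $11.15 + 182 @ $11.80 + 43 @ $12.15 = $10,351.55
Difference = |$11,046.85 − $10,351.55| = $695.30

$695.30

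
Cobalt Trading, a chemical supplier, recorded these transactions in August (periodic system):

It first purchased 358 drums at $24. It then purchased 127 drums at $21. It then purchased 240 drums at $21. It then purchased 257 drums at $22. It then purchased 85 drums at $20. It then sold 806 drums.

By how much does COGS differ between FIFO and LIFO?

FIFO COGS: 358 @ $24 + 127 @ $21 + 240 @ $21 + 81 @ $22 = $18,081
LIFO COGS: 85 @ $20 + 257 @ $22 + 240 @ $21 + 127 @ $21 + 97 @ $24 = $17,389
Difference = |$18,081 − $17,389| = $692

$692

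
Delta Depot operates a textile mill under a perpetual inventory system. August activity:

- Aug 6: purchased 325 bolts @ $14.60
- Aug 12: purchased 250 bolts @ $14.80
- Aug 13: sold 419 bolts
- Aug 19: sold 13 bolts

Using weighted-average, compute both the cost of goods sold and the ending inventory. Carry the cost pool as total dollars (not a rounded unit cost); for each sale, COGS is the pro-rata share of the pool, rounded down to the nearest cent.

COGS = $6,344.76; ending inventory = $2,100.24

After Aug 6: 325 on hand, pool $4,745.00 (≈ $14.6000 each)
After Aug 12: 575 on hand, pool $8,445.00 (≈ $14.6870 each)
Aug 13, sell 419: 419/575 × $8,445.00 → $6,153.83
Aug 19, sell 13: 13/156 × $2,291.17 → $190.93
Total COGS = $6,153.83 + $190.93 = $6,344.76
Ending inventory (cost pool remaining) = $2,100.24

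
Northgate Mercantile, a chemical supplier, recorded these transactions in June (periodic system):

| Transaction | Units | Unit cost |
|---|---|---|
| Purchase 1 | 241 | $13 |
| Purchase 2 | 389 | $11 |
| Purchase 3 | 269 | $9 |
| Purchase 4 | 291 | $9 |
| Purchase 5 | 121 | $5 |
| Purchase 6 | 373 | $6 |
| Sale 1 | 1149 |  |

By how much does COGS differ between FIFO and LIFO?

FIFO COGS: 241 @ $13 + 389 @ $11 + 269 @ $9 + 250 @ $9 = $12,083
LIFO COGS: 373 @ $6 + 121 @ $5 + 291 @ $9 + 269 @ $9 + 95 @ $11 = $8,928
Difference = |$12,083 − $8,928| = $3,155

$3,155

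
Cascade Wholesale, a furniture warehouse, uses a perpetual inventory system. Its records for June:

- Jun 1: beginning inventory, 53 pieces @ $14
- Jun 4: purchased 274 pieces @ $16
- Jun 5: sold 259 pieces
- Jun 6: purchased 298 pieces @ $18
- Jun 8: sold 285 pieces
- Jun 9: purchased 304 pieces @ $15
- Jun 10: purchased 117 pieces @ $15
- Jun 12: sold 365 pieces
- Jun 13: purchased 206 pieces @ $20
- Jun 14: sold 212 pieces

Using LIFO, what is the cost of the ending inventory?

Ending inventory = $1,966

Jun 5, 259 sold [LIFO — newest first]: 259 @ $16 = $4,144
Jun 8, 285 sold [LIFO — newest first]: 285 @ $18 = $5,130
Jun 12, 365 sold [LIFO — newest first]: 117 @ $15 + 248 @ $15 = $5,475
Jun 14, 212 sold [LIFO — newest first]: 206 @ $20 + 6 @ $15 = $4,210
Total COGS = $4,144 + $5,130 + $5,475 + $4,210 = $18,959
Ending inventory: 53 @ $14 + 15 @ $16 + 13 @ $18 + 50 @ $15 = $1,966
Check: goods available $20,925 = COGS $18,959 + ending $1,966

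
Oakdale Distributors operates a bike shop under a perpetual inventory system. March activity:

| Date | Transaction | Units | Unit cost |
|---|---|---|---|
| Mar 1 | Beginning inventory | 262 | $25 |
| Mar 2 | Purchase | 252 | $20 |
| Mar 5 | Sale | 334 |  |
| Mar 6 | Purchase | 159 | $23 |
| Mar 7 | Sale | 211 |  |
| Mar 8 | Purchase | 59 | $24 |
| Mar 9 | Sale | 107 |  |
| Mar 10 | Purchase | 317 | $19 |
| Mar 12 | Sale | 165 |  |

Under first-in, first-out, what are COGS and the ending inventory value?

Mar 5, 334 sold [FIFO — oldest first]: 262 @ $25 + 72 @ $20 = $7,990
Mar 7, 211 sold [FIFO — oldest first]: 180 @ $20 + 31 @ $23 = $4,313
Mar 9, 107 sold [FIFO — oldest first]: 107 @ $23 = $2,461
Mar 12, 165 sold [FIFO — oldest first]: 21 @ $23 + 59 @ $24 + 85 @ $19 = $3,514
Total COGS = $7,990 + $4,313 + $2,461 + $3,514 = $18,278
Ending inventory: 232 @ $19 = $4,408
Check: goods available $22,686 = COGS $18,278 + ending $4,408

COGS = $18,278; ending inventory = $4,408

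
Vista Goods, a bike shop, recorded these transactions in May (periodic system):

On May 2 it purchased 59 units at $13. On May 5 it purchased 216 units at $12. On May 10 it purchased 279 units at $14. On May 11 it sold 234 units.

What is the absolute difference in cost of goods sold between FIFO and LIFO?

$409

FIFO COGS: 59 @ $13 + 175 @ $12 = $2,867
LIFO COGS: 234 @ $14 = $3,276
Difference = |$2,867 − $3,276| = $409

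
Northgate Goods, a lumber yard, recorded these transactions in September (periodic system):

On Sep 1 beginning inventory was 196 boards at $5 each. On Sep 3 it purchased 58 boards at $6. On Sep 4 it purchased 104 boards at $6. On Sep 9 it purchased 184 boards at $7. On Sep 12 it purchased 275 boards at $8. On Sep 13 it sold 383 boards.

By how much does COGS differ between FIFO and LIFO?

FIFO COGS: 196 @ $5 + 58 @ $6 + 104 @ $6 + 25 @ $7 = $2,127
LIFO COGS: 275 @ $8 + 108 @ $7 = $2,956
Difference = |$2,127 − $2,956| = $829

$829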